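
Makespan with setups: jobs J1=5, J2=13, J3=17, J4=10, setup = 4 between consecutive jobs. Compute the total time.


Makespan = Σ processing + (n-1) × setup
= (5 + 13 + 17 + 10) + (4-1)×4
= 45 + 12
= 57 time units


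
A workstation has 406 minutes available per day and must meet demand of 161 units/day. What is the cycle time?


Cycle time = available time / demand
= 406 / 161
= 2.52 min/unit


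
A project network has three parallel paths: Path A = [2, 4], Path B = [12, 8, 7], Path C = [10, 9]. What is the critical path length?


Path A: 2 + 4 = 6
Path B: 12 + 8 + 7 = 27
Path C: 10 + 9 = 19
Critical path = longest = max(6, 27, 19)
= 27 (Path B)


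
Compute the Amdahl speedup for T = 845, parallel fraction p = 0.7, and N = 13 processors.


Amdahl's law: T_p = T × ((1-p) + p/N)
= 845 × ((1-0.7) + 0.7/13)
= 845 × (0.30 + 0.0538)
= 845 × 0.3538
= 299.00
Speedup = 845/299.00
= 2.83×


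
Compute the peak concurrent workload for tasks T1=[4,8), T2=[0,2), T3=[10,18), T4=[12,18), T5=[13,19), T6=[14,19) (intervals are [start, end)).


Check each time point for overlaps:
  t=14: 4 tasks active (T3, T4, T5, T6)
Max concurrent = 4


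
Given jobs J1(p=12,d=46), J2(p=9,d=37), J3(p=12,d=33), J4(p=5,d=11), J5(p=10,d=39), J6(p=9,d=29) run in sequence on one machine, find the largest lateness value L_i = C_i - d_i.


Lateness per job (L = C - d):
  J1: C=12, d=46, L=-34
  J2: C=21, d=37, L=-16
  J3: C=33, d=33, L=0
  J4: C=38, d=11, L=27
  J5: C=48, d=39, L=9
  J6: C=57, d=29, L=28
Lmax = max(-34, -16, 0, 27, 9, 28)
= 28


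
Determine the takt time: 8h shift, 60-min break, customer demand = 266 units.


Available = 8×60 - 60 = 420 min
Takt time = 420 / 266
= 1.58 min/unit


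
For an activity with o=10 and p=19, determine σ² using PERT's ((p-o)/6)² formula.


σ² = ((p - o) / 6)² = (p - o)² / 36
= (19 - 10)² / 36
= 9² / 36
= 81 / 36
= 2.2500


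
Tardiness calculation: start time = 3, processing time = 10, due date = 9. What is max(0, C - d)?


Completion = start + processing = 3 + 10 = 13
Tardiness = max(0, C - d) = max(0, 13 - 9)
= max(0, 4)
= 4


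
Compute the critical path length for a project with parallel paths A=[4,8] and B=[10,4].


Path A: 4 + 8 = 12
Path B: 10 + 4 = 14
Critical path = longest = max(12, 14)
= 14 (Path B)


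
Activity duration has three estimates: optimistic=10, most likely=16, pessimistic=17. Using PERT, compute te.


te = (o + 4m + p) / 6
= (10 + 4×16 + 17) / 6
= (10 + 64 + 17) / 6
= 91 / 6
= 15.17


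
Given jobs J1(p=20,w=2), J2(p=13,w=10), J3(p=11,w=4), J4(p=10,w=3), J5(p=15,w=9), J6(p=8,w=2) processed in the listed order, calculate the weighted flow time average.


Completion times:
  J1: C=20, w×C=2×20=40
  J2: C=33, w×C=10×33=330
  J3: C=44, w×C=4×44=176
  J4: C=54, w×C=3×54=162
  J5: C=69, w×C=9×69=621
  J6: C=77, w×C=2×77=154
Sum w×C = 1483
Sum w = 30
Weighted avg = 1483/30
= 49.43


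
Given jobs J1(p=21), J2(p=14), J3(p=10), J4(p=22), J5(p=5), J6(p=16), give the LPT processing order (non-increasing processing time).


LPT: sort by longest processing time first
  J4: p=22
  J1: p=21
  J6: p=16
  J2: p=14
  J3: p=10
  J5: p=5
Order: J4 → J1 → J6 → J2 → J3 → J5


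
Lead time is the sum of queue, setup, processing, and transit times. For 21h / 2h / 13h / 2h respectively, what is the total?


Lead time = queue + setup + processing + transit
= 21 + 2 + 13 + 2
= 38 hours


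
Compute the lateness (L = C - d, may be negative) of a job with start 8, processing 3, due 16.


Completion = 8 + 3 = 11
Lateness = C - d = 11 - 16
= -5


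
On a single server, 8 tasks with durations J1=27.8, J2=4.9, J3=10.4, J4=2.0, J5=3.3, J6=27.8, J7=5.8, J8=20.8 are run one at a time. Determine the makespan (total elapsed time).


Sequential makespan: sum all processing times
= 27.8 + 4.9 + 10.4 + 2.0 + 3.3 + 27.8 + 5.8 + 20.8
= 102.8 time units


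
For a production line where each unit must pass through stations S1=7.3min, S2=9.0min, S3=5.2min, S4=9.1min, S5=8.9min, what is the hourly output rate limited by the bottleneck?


Bottleneck = longest station time
Station times: [7.3, 9.0, 5.2, 9.1, 8.9]
Max = 9.1 min
Rate = 60 / 9.1
= 6.59 units/hour (bottleneck: 9.1min)


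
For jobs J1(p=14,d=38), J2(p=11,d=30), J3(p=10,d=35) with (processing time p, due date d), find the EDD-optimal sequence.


EDD: sort by earliest due date
  J2: d=30, p=11
  J3: d=35, p=10
  J1: d=38, p=14
Order: J2 → J3 → J1


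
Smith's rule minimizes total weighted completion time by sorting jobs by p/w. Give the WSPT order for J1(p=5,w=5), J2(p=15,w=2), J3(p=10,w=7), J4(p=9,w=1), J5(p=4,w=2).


WSPT (Smith's rule): sort by p/w ascending
  J1: p/w = 5/5 = 1.000
  J3: p/w = 10/7 = 1.429
  J5: p/w = 4/2 = 2.000
  J2: p/w = 15/2 = 7.500
  J4: p/w = 9/1 = 9.000
Order: J1 → J3 → J5 → J2 → J4


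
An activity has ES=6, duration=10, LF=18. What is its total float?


EF = ES + duration = 6 + 10 = 16
LS = LF - duration = 18 - 10 = 8
Total Float = LF - EF = 18 - 16
(or LS - ES = 8 - 6)
= 2


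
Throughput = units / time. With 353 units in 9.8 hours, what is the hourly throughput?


Throughput = units / time
= 353 / 9.8
= 36.0 units/hour


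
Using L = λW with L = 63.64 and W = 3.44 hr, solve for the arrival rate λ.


Little's law: L = λW → λ = L / W
= 63.64 / 3.44
= 18.50 per hour


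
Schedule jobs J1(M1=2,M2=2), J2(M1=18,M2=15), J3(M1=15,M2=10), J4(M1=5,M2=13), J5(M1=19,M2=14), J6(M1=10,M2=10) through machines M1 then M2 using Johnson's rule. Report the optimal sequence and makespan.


Johnson's rule:
Group 1 (M1≤M2, sort by M1): ['J1', 'J4', 'J6']
Group 2 (M1>M2, sort desc M2): ['J2', 'J5', 'J3']
Sequence: J1 → J4 → J6 → J2 → J5 → J3
Makespan calculation:
  J1: M1 done=2, M2 done=4
  J4: M1 done=7, M2 done=20
  J6: M1 done=17, M2 done=30
  J2: M1 done=35, M2 done=50
  J5: M1 done=54, M2 done=68
  J3: M1 done=69, M2 done=79
= Sequence: J1 → J4 → J6 → J2 → J5 → J3, Makespan: 79


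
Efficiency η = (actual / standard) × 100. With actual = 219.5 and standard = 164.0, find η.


Efficiency = (actual / standard) × 100
= (219.5 / 164.0) × 100
= 133.8%


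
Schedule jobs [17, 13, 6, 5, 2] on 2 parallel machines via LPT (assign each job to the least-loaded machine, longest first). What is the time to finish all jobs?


Jobs (LPT sorted): [17, 13, 6, 5, 2]
Machines: 2
  J=17 → Machine 1 (load: 0+17=17)
  J=13 → Machine 2 (load: 0+13=13)
  J=6 → Machine 2 (load: 13+6=19)
  J=5 → Machine 1 (load: 17+5=22)
  J=2 → Machine 2 (load: 19+2=21)
Machine loads: [22, 21]
Makespan = max = 22 time units


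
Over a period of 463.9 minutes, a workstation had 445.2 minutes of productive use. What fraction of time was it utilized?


Utilization = busy / total × 100
= 445.2 / 463.9 × 100
= 96.0%


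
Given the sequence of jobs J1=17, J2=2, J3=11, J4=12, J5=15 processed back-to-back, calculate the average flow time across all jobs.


Completion times:
  J1: completes at 17
  J2: completes at 19
  J3: completes at 30
  J4: completes at 42
  J5: completes at 57
Sum = 165
Average = 165/5
= 33.00


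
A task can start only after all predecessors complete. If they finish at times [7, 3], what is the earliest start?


ES = max of all predecessor completion times
Predecessors: [7, 3]
ES = max(7, 3)
= 7


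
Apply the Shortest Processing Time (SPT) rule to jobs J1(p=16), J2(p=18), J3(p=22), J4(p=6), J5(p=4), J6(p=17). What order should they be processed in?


SPT: sort by shortest processing time
  J5: p=4
  J4: p=6
  J1: p=16
  J6: p=17
  J2: p=18
  J3: p=22
Order: J5 → J4 → J1 → J6 → J2 → J3


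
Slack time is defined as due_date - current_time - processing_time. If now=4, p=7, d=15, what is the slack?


Slack = due - current_time - processing
= 15 - 4 - 7
= 4


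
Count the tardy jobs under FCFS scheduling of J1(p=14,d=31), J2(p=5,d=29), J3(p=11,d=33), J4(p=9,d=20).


Completion vs due date:
  J1: C=14, d=31 → on time
  J2: C=19, d=29 → on time
  J3: C=30, d=33 → on time
  J4: C=39, d=20 → TARDY
Tardy jobs: J4
Count = 1


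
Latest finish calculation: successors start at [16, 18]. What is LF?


LF = min of all successor start times
Successors start at: [16, 18]
LF = min(16, 18)
= 16


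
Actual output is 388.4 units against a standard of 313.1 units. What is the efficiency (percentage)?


Efficiency = (actual / standard) × 100
= (388.4 / 313.1) × 100
= 124.0%


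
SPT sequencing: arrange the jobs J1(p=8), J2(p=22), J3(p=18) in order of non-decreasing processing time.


SPT: sort by shortest processing time
  J1: p=8
  J3: p=18
  J2: p=22
Order: J1 → J3 → J2


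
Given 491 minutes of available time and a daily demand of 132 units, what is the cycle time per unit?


Cycle time = available time / demand
= 491 / 132
= 3.72 min/unit


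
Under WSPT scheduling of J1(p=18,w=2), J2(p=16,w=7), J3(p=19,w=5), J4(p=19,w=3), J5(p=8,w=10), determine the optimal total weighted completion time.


WSPT order (by p/w): J5 → J2 → J3 → J4 → J1
  J5: C=8, w·C=10×8=80
  J2: C=24, w·C=7×24=168
  J3: C=43, w·C=5×43=215
  J4: C=62, w·C=3×62=186
  J1: C=80, w·C=2×80=160
Σ w·C = 809
= 809


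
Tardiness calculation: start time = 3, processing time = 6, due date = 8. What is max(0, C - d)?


Completion = start + processing = 3 + 6 = 9
Tardiness = max(0, C - d) = max(0, 9 - 8)
= max(0, 1)
= 1


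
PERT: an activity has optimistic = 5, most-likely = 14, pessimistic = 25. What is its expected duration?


te = (o + 4m + p) / 6
= (5 + 4×14 + 25) / 6
= (5 + 56 + 25) / 6
= 86 / 6
= 14.33


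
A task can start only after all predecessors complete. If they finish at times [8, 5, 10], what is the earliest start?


ES = max of all predecessor completion times
Predecessors: [8, 5, 10]
ES = max(8, 5, 10)
= 10


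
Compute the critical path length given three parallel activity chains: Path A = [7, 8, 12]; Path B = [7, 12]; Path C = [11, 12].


Path A: 7 + 8 + 12 = 27
Path B: 7 + 12 = 19
Path C: 11 + 12 = 23
Critical path = longest = max(27, 19, 23)
= 27 (Path A)


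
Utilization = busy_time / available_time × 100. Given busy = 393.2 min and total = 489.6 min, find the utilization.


Utilization = busy / total × 100
= 393.2 / 489.6 × 100
= 80.3%


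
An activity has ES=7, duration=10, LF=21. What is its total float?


EF = ES + duration = 7 + 10 = 17
LS = LF - duration = 21 - 10 = 11
Total Float = LF - EF = 21 - 17
(or LS - ES = 11 - 7)
= 4


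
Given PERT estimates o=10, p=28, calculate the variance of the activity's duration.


σ² = ((p - o) / 6)² = (p - o)² / 36
= (28 - 10)² / 36
= 18² / 36
= 324 / 36
= 9.0000


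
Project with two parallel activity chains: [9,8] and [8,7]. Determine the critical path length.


Path A: 9 + 8 = 17
Path B: 8 + 7 = 15
Critical path = longest = max(17, 15)
= 17 (Path A)


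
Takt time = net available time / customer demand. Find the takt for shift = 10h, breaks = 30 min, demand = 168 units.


Available = 10×60 - 30 = 570 min
Takt time = 570 / 168
= 3.39 min/unit


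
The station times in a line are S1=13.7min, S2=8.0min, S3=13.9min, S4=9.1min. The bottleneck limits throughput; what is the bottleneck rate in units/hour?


Bottleneck = longest station time
Station times: [13.7, 8.0, 13.9, 9.1]
Max = 13.9 min
Rate = 60 / 13.9
= 4.32 units/hour (bottleneck: 13.9min)


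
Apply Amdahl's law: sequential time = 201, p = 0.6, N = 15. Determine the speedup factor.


Amdahl's law: T_p = T × ((1-p) + p/N)
= 201 × ((1-0.6) + 0.6/15)
= 201 × (0.40 + 0.0400)
= 201 × 0.4400
= 88.44
Speedup = 201/88.44
= 2.27×


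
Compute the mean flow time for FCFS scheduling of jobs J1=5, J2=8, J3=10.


Completion times:
  J1: completes at 5
  J2: completes at 13
  J3: completes at 23
Sum = 41
Average = 41/3
= 13.67


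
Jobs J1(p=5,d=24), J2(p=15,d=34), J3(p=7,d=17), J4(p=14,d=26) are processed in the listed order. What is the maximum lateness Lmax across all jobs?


Lateness per job (L = C - d):
  J1: C=5, d=24, L=-19
  J2: C=20, d=34, L=-14
  J3: C=27, d=17, L=10
  J4: C=41, d=26, L=15
Lmax = max(-19, -14, 10, 15)
= 15


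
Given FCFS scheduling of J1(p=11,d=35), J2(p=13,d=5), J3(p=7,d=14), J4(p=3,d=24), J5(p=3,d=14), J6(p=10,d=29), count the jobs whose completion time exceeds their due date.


Completion vs due date:
  J1: C=11, d=35 → on time
  J2: C=24, d=5 → TARDY
  J3: C=31, d=14 → TARDY
  J4: C=34, d=24 → TARDY
  J5: C=37, d=14 → TARDY
  J6: C=47, d=29 → TARDY
Tardy jobs: J2, J3, J4, J5, J6
Count = 5


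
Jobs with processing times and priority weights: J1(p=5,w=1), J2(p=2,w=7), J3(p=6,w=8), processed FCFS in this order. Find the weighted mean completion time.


Completion times:
  J1: C=5, w×C=1×5=5
  J2: C=7, w×C=7×7=49
  J3: C=13, w×C=8×13=104
Sum w×C = 158
Sum w = 16
Weighted avg = 158/16
= 9.88


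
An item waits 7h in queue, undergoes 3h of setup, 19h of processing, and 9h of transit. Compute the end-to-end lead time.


Lead time = queue + setup + processing + transit
= 7 + 3 + 19 + 9
= 38 hours


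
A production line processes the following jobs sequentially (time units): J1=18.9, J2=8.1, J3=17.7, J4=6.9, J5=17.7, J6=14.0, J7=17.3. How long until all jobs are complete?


Sequential makespan: sum all processing times
= 18.9 + 8.1 + 17.7 + 6.9 + 17.7 + 14.0 + 17.3
= 100.6 time units


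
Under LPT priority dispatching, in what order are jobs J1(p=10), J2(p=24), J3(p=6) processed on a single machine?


LPT: sort by longest processing time first
  J2: p=24
  J1: p=10
  J3: p=6
Order: J2 → J1 → J3


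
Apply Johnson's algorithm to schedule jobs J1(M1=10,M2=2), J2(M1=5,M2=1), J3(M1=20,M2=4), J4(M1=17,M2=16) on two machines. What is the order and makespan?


Johnson's rule:
Group 1 (M1≤M2, sort by M1): []
Group 2 (M1>M2, sort desc M2): ['J4', 'J3', 'J1', 'J2']
Sequence: J4 → J3 → J1 → J2
Makespan calculation:
  J4: M1 done=17, M2 done=33
  J3: M1 done=37, M2 done=41
  J1: M1 done=47, M2 done=49
  J2: M1 done=52, M2 done=53
= Sequence: J4 → J3 → J1 → J2, Makespan: 53


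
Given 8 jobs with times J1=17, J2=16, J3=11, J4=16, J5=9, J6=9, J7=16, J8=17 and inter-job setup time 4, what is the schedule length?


Makespan = Σ processing + (n-1) × setup
= (17 + 16 + 11 + 16 + 9 + 9 + 16 + 17) + (8-1)×4
= 111 + 28
= 139 time units


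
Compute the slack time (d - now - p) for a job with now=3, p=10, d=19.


Slack = due - current_time - processing
= 19 - 3 - 10
= 6


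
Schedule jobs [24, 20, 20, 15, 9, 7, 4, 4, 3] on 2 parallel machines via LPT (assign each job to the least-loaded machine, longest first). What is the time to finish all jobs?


Jobs (LPT sorted): [24, 20, 20, 15, 9, 7, 4, 4, 3]
Machines: 2
  J=24 → Machine 1 (load: 0+24=24)
  J=20 → Machine 2 (load: 0+20=20)
  J=20 → Machine 2 (load: 20+20=40)
  J=15 → Machine 1 (load: 24+15=39)
  J=9 → Machine 1 (load: 39+9=48)
  J=7 → Machine 2 (load: 40+7=47)
  J=4 → Machine 2 (load: 47+4=51)
  J=4 → Machine 1 (load: 48+4=52)
  J=3 → Machine 2 (load: 51+3=54)
Machine loads: [52, 54]
Makespan = max = 54 time units


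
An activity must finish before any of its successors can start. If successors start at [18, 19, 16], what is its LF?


LF = min of all successor start times
Successors start at: [18, 19, 16]
LF = min(18, 19, 16)
= 16


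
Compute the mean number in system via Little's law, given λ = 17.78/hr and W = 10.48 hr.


Little's law: L = λ × W
= 17.78 × 10.48
= 186.33


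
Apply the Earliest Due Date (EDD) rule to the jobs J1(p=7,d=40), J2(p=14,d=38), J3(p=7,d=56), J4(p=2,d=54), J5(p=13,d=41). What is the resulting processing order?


EDD: sort by earliest due date
  J2: d=38, p=14
  J1: d=40, p=7
  J5: d=41, p=13
  J4: d=54, p=2
  J3: d=56, p=7
Order: J2 → J1 → J5 → J4 → J3


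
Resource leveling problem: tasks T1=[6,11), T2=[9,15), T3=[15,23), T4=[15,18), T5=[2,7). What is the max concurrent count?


Check each time point for overlaps:
  t=6: 2 tasks active (T1, T5)
Max concurrent = 2


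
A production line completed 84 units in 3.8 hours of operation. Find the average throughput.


Throughput = units / time
= 84 / 3.8
= 22.1 units/hour


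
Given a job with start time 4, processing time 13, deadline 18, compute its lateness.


Completion = 4 + 13 = 17
Lateness = C - d = 17 - 18
= -1


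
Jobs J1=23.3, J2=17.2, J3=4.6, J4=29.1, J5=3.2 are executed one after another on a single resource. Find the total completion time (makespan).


Sequential makespan: sum all processing times
= 23.3 + 17.2 + 4.6 + 29.1 + 3.2
= 77.4 time units


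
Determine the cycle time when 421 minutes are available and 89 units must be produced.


Cycle time = available time / demand
= 421 / 89
= 4.73 min/unit


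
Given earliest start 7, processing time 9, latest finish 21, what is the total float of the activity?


EF = ES + duration = 7 + 9 = 16
LS = LF - duration = 21 - 9 = 12
Total Float = LF - EF = 21 - 16
(or LS - ES = 12 - 7)
= 5


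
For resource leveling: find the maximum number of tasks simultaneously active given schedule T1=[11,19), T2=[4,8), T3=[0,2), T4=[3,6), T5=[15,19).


Check each time point for overlaps:
  t=4: 2 tasks active (T2, T4)
Max concurrent = 2


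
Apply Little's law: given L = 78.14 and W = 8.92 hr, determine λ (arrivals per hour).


Little's law: L = λW → λ = L / W
= 78.14 / 8.92
= 8.76 per hour


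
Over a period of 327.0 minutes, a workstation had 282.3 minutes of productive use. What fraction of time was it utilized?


Utilization = busy / total × 100
= 282.3 / 327.0 × 100
= 86.3%


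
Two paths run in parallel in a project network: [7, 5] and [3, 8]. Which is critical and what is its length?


Path A: 7 + 5 = 12
Path B: 3 + 8 = 11
Critical path = longest = max(12, 11)
= 12 (Path A)


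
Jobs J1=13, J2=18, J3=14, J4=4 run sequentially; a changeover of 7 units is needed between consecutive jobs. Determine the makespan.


Makespan = Σ processing + (n-1) × setup
= (13 + 18 + 14 + 4) + (4-1)×7
= 49 + 21
= 70 time units


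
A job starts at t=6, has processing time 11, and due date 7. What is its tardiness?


Completion = start + processing = 6 + 11 = 17
Tardiness = max(0, C - d) = max(0, 17 - 7)
= max(0, 10)
= 10


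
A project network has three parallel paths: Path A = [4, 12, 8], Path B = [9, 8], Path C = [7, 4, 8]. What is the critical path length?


Path A: 4 + 12 + 8 = 24
Path B: 9 + 8 = 17
Path C: 7 + 4 + 8 = 19
Critical path = longest = max(24, 17, 19)
= 24 (Path A)


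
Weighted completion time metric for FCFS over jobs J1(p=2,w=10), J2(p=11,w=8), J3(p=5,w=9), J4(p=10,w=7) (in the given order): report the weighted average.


Completion times:
  J1: C=2, w×C=10×2=20
  J2: C=13, w×C=8×13=104
  J3: C=18, w×C=9×18=162
  J4: C=28, w×C=7×28=196
Sum w×C = 482
Sum w = 34
Weighted avg = 482/34
= 14.18


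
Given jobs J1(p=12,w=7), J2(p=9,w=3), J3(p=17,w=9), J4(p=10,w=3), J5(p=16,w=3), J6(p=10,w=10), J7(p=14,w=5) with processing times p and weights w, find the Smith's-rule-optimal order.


WSPT (Smith's rule): sort by p/w ascending
  J6: p/w = 10/10 = 1.000
  J1: p/w = 12/7 = 1.714
  J3: p/w = 17/9 = 1.889
  J7: p/w = 14/5 = 2.800
  J2: p/w = 9/3 = 3.000
  J4: p/w = 10/3 = 3.333
  J5: p/w = 16/3 = 5.333
Order: J6 → J1 → J3 → J7 → J2 → J4 → J5


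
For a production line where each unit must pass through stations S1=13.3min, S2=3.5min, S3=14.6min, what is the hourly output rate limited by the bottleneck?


Bottleneck = longest station time
Station times: [13.3, 3.5, 14.6]
Max = 14.6 min
Rate = 60 / 14.6
= 4.11 units/hour (bottleneck: 14.6min)


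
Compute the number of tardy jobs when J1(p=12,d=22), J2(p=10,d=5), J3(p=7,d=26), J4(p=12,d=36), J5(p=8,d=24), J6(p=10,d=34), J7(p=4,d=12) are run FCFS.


Completion vs due date:
  J1: C=12, d=22 → on time
  J2: C=22, d=5 → TARDY
  J3: C=29, d=26 → TARDY
  J4: C=41, d=36 → TARDY
  J5: C=49, d=24 → TARDY
  J6: C=59, d=34 → TARDY
  J7: C=63, d=12 → TARDY
Tardy jobs: J2, J3, J4, J5, J6, J7
Count = 6


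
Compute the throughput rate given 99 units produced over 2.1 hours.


Throughput = units / time
= 99 / 2.1
= 47.1 units/hour


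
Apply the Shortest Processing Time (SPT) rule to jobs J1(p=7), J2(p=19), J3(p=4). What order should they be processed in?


SPT: sort by shortest processing time
  J3: p=4
  J1: p=7
  J2: p=19
Order: J3 → J1 → J2


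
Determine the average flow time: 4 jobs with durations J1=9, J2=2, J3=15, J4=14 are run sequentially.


Completion times:
  J1: completes at 9
  J2: completes at 11
  J3: completes at 26
  J4: completes at 40
Sum = 86
Average = 86/4
= 21.50


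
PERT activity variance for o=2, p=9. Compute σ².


σ² = ((p - o) / 6)² = (p - o)² / 36
= (9 - 2)² / 36
= 7² / 36
= 49 / 36
= 1.3611


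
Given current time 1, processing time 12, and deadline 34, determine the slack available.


Slack = due - current_time - processing
= 34 - 1 - 12
= 21


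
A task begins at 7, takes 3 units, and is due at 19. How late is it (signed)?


Completion = 7 + 3 = 10
Lateness = C - d = 10 - 19
= -9


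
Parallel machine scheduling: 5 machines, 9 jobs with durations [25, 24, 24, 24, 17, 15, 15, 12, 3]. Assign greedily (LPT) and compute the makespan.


Jobs (LPT sorted): [25, 24, 24, 24, 17, 15, 15, 12, 3]
Machines: 5
  J=25 → Machine 1 (load: 0+25=25)
  J=24 → Machine 2 (load: 0+24=24)
  J=24 → Machine 3 (load: 0+24=24)
  J=24 → Machine 4 (load: 0+24=24)
  J=17 → Machine 5 (load: 0+17=17)
  J=15 → Machine 5 (load: 17+15=32)
  J=15 → Machine 2 (load: 24+15=39)
  J=12 → Machine 3 (load: 24+12=36)
  J=3 → Machine 4 (load: 24+3=27)
Machine loads: [25, 39, 36, 27, 32]
Makespan = max = 39 time units


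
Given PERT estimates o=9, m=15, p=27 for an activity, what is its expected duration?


te = (o + 4m + p) / 6
= (9 + 4×15 + 27) / 6
= (9 + 60 + 27) / 6
= 96 / 6
= 16.00


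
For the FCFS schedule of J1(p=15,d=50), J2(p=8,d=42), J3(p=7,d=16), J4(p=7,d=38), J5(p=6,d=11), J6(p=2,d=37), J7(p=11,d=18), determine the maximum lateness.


Lateness per job (L = C - d):
  J1: C=15, d=50, L=-35
  J2: C=23, d=42, L=-19
  J3: C=30, d=16, L=14
  J4: C=37, d=38, L=-1
  J5: C=43, d=11, L=32
  J6: C=45, d=37, L=8
  J7: C=56, d=18, L=38
Lmax = max(-35, -19, 14, -1, 32, 8, 38)
= 38


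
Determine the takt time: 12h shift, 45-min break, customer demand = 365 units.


Available = 12×60 - 45 = 675 min
Takt time = 675 / 365
= 1.85 min/unit


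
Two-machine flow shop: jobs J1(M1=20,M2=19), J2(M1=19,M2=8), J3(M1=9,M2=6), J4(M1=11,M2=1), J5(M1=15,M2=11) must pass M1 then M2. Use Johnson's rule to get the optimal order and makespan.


Johnson's rule:
Group 1 (M1≤M2, sort by M1): []
Group 2 (M1>M2, sort desc M2): ['J1', 'J5', 'J2', 'J3', 'J4']
Sequence: J1 → J5 → J2 → J3 → J4
Makespan calculation:
  J1: M1 done=20, M2 done=39
  J5: M1 done=35, M2 done=50
  J2: M1 done=54, M2 done=62
  J3: M1 done=63, M2 done=69
  J4: M1 done=74, M2 done=75
= Sequence: J1 → J5 → J2 → J3 → J4, Makespan: 75


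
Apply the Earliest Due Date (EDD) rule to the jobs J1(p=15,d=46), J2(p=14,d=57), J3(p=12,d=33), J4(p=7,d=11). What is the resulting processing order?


EDD: sort by earliest due date
  J4: d=11, p=7
  J3: d=33, p=12
  J1: d=46, p=15
  J2: d=57, p=14
Order: J4 → J3 → J1 → J2


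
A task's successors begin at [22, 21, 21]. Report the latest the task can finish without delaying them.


LF = min of all successor start times
Successors start at: [22, 21, 21]
LF = min(22, 21, 21)
= 21


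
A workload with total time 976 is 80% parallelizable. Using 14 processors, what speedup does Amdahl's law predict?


Amdahl's law: T_p = T × ((1-p) + p/N)
= 976 × ((1-0.8) + 0.8/14)
= 976 × (0.20 + 0.0571)
= 976 × 0.2571
= 250.97
Speedup = 976/250.97
= 3.89×


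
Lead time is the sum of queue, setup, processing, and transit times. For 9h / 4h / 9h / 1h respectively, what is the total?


Lead time = queue + setup + processing + transit
= 9 + 4 + 9 + 1
= 23 hours


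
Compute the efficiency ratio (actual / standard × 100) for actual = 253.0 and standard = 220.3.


Efficiency = (actual / standard) × 100
= (253.0 / 220.3) × 100
= 114.8%


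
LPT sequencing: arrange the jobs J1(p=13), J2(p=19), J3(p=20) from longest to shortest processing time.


LPT: sort by longest processing time first
  J3: p=20
  J2: p=19
  J1: p=13
Order: J3 → J2 → J1


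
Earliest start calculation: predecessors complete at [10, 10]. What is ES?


ES = max of all predecessor completion times
Predecessors: [10, 10]
ES = max(10, 10)
= 10


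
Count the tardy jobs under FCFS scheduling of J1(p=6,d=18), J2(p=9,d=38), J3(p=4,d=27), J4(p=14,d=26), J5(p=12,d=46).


Completion vs due date:
  J1: C=6, d=18 → on time
  J2: C=15, d=38 → on time
  J3: C=19, d=27 → on time
  J4: C=33, d=26 → TARDY
  J5: C=45, d=46 → on time
Tardy jobs: J4
Count = 1


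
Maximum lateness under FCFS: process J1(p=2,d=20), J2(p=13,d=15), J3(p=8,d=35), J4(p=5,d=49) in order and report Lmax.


Lateness per job (L = C - d):
  J1: C=2, d=20, L=-18
  J2: C=15, d=15, L=0
  J3: C=23, d=35, L=-12
  J4: C=28, d=49, L=-21
Lmax = max(-18, 0, -12, -21)
= 0


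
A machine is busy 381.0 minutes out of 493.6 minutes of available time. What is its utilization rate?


Utilization = busy / total × 100
= 381.0 / 493.6 × 100
= 77.2%


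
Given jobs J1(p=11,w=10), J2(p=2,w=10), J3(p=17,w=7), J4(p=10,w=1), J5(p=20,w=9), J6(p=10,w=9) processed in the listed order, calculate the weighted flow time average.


Completion times:
  J1: C=11, w×C=10×11=110
  J2: C=13, w×C=10×13=130
  J3: C=30, w×C=7×30=210
  J4: C=40, w×C=1×40=40
  J5: C=60, w×C=9×60=540
  J6: C=70, w×C=9×70=630
Sum w×C = 1660
Sum w = 46
Weighted avg = 1660/46
= 36.09


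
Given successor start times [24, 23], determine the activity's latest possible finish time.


LF = min of all successor start times
Successors start at: [24, 23]
LF = min(24, 23)
= 23


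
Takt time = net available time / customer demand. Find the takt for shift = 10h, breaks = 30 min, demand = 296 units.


Available = 10×60 - 30 = 570 min
Takt time = 570 / 296
= 1.93 min/unit


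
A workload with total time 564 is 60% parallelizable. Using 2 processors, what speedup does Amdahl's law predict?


Amdahl's law: T_p = T × ((1-p) + p/N)
= 564 × ((1-0.6) + 0.6/2)
= 564 × (0.40 + 0.3000)
= 564 × 0.7000
= 394.80
Speedup = 564/394.80
= 1.43×


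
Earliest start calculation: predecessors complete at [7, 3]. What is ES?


ES = max of all predecessor completion times
Predecessors: [7, 3]
ES = max(7, 3)
= 7


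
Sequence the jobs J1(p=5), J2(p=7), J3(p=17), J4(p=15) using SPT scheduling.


SPT: sort by shortest processing time
  J1: p=5
  J2: p=7
  J4: p=15
  J3: p=17
Order: J1 → J2 → J4 → J3


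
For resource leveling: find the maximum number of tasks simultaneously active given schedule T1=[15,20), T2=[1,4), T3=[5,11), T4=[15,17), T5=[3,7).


Check each time point for overlaps:
  t=3: 2 tasks active (T2, T5)
Max concurrent = 2


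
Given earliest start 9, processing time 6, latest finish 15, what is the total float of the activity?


EF = ES + duration = 9 + 6 = 15
LS = LF - duration = 15 - 6 = 9
Total Float = LF - EF = 15 - 15
(or LS - ES = 9 - 9)
= 0


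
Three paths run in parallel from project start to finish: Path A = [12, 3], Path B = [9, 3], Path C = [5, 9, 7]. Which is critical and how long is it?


Path A: 12 + 3 = 15
Path B: 9 + 3 = 12
Path C: 5 + 9 + 7 = 21
Critical path = longest = max(15, 12, 21)
= 21 (Path C)


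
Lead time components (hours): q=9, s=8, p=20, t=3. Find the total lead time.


Lead time = queue + setup + processing + transit
= 9 + 8 + 20 + 3
= 40 hours


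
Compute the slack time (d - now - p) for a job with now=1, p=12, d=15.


Slack = due - current_time - processing
= 15 - 1 - 12
= 2


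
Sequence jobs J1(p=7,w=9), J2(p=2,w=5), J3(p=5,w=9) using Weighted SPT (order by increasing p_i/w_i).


WSPT (Smith's rule): sort by p/w ascending
  J2: p/w = 2/5 = 0.400
  J3: p/w = 5/9 = 0.556
  J1: p/w = 7/9 = 0.778
Order: J2 → J3 → J1


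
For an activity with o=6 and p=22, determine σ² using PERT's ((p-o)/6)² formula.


σ² = ((p - o) / 6)² = (p - o)² / 36
= (22 - 6)² / 36
= 16² / 36
= 256 / 36
= 7.1111


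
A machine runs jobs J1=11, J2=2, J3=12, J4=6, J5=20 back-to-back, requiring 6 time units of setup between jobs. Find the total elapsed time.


Makespan = Σ processing + (n-1) × setup
= (11 + 2 + 12 + 6 + 20) + (5-1)×6
= 51 + 24
= 75 time units


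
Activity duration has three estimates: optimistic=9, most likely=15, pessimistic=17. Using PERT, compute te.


te = (o + 4m + p) / 6
= (9 + 4×15 + 17) / 6
= (9 + 60 + 17) / 6
= 86 / 6
= 14.33


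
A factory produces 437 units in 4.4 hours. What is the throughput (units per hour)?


Throughput = units / time
= 437 / 4.4
= 99.3 units/hour


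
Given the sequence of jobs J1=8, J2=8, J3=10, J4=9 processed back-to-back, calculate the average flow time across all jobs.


Completion times:
  J1: completes at 8
  J2: completes at 16
  J3: completes at 26
  J4: completes at 35
Sum = 85
Average = 85/4
= 21.25


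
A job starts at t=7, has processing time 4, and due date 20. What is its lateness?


Completion = 7 + 4 = 11
Lateness = C - d = 11 - 20
= -9


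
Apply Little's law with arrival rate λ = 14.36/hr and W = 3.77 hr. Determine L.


Little's law: L = λ × W
= 14.36 × 3.77
= 54.14


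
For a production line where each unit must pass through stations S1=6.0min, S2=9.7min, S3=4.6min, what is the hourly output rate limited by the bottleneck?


Bottleneck = longest station time
Station times: [6.0, 9.7, 4.6]
Max = 9.7 min
Rate = 60 / 9.7
= 6.19 units/hour (bottleneck: 9.7min)


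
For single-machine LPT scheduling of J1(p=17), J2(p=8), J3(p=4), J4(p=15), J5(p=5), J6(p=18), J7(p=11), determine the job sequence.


LPT: sort by longest processing time first
  J6: p=18
  J1: p=17
  J4: p=15
  J7: p=11
  J2: p=8
  J5: p=5
  J3: p=4
Order: J6 → J1 → J4 → J7 → J2 → J5 → J3


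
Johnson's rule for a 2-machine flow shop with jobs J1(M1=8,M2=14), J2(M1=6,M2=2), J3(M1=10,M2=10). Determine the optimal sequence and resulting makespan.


Johnson's rule:
Group 1 (M1≤M2, sort by M1): ['J1', 'J3']
Group 2 (M1>M2, sort desc M2): ['J2']
Sequence: J1 → J3 → J2
Makespan calculation:
  J1: M1 done=8, M2 done=22
  J3: M1 done=18, M2 done=32
  J2: M1 done=24, M2 done=34
= Sequence: J1 → J3 → J2, Makespan: 34


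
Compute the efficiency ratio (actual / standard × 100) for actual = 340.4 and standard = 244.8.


Efficiency = (actual / standard) × 100
= (340.4 / 244.8) × 100
= 139.1%


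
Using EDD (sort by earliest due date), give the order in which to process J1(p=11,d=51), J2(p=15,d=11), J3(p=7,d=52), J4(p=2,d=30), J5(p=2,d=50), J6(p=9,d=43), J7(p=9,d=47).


EDD: sort by earliest due date
  J2: d=11, p=15
  J4: d=30, p=2
  J6: d=43, p=9
  J7: d=47, p=9
  J5: d=50, p=2
  J1: d=51, p=11
  J3: d=52, p=7
Order: J2 → J4 → J6 → J7 → J5 → J1 → J3


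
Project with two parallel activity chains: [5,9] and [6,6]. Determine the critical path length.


Path A: 5 + 9 = 14
Path B: 6 + 6 = 12
Critical path = longest = max(14, 12)
= 14 (Path A)


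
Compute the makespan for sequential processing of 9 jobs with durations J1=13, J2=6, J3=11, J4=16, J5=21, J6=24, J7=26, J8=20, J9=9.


Sequential makespan: sum all processing times
= 13 + 6 + 11 + 16 + 21 + 24 + 26 + 20 + 9
= 146 time units


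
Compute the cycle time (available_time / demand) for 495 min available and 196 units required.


Cycle time = available time / demand
= 495 / 196
= 2.53 min/unit


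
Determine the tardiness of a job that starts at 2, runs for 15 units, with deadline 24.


Completion = start + processing = 2 + 15 = 17
Tardiness = max(0, C - d) = max(0, 17 - 24)
= max(0, -7)
= 0


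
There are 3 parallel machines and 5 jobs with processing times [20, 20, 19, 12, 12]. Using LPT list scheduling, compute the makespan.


Jobs (LPT sorted): [20, 20, 19, 12, 12]
Machines: 3
  J=20 → Machine 1 (load: 0+20=20)
  J=20 → Machine 2 (load: 0+20=20)
  J=19 → Machine 3 (load: 0+19=19)
  J=12 → Machine 3 (load: 19+12=31)
  J=12 → Machine 1 (load: 20+12=32)
Machine loads: [32, 20, 31]
Makespan = max = 32 time units


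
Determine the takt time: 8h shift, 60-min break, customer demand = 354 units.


Available = 8×60 - 60 = 420 min
Takt time = 420 / 354
= 1.19 min/unit


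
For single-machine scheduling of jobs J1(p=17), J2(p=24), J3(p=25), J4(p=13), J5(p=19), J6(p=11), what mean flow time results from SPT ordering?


SPT order: J6 → J4 → J1 → J5 → J2 → J3
Completion times:
  J6: C=11
  J4: C=24
  J1: C=41
  J5: C=60
  J2: C=84
  J3: C=109
Sum = 329, n = 6
Mean flow = 329/6
= 54.83


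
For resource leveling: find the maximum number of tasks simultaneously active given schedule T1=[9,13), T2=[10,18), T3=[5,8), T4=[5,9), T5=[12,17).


Check each time point for overlaps:
  t=12: 3 tasks active (T1, T2, T5)
Max concurrent = 3


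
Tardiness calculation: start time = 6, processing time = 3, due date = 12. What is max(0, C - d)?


Completion = start + processing = 6 + 3 = 9
Tardiness = max(0, C - d) = max(0, 9 - 12)
= max(0, -3)
= 0


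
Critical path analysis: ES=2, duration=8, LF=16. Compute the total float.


EF = ES + duration = 2 + 8 = 10
LS = LF - duration = 16 - 8 = 8
Total Float = LF - EF = 16 - 10
(or LS - ES = 8 - 2)
= 6


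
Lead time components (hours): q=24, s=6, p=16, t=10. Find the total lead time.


Lead time = queue + setup + processing + transit
= 24 + 6 + 16 + 10
= 56 hours


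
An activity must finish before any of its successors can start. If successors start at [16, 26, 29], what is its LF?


LF = min of all successor start times
Successors start at: [16, 26, 29]
LF = min(16, 26, 29)
= 16


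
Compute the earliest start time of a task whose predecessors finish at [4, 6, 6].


ES = max of all predecessor completion times
Predecessors: [4, 6, 6]
ES = max(4, 6, 6)
= 6


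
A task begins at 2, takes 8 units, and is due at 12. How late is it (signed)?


Completion = 2 + 8 = 10
Lateness = C - d = 10 - 12
= -2


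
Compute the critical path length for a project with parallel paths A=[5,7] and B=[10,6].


Path A: 5 + 7 = 12
Path B: 10 + 6 = 16
Critical path = longest = max(12, 16)
= 16 (Path B)


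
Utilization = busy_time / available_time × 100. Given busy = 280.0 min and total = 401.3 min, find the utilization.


Utilization = busy / total × 100
= 280.0 / 401.3 × 100
= 69.8%


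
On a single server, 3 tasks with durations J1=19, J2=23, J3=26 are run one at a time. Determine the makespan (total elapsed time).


Sequential makespan: sum all processing times
= 19 + 23 + 26
= 68 time units


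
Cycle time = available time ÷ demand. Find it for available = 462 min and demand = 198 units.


Cycle time = available time / demand
= 462 / 198
= 2.33 min/unit


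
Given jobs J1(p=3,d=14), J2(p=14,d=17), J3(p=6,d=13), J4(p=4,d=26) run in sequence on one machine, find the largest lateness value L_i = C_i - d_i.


Lateness per job (L = C - d):
  J1: C=3, d=14, L=-11
  J2: C=17, d=17, L=0
  J3: C=23, d=13, L=10
  J4: C=27, d=26, L=1
Lmax = max(-11, 0, 10, 1)
= 10


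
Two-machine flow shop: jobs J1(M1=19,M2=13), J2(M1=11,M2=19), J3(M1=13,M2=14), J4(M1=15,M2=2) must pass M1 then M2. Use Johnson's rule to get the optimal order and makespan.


Johnson's rule:
Group 1 (M1≤M2, sort by M1): ['J2', 'J3']
Group 2 (M1>M2, sort desc M2): ['J1', 'J4']
Sequence: J2 → J3 → J1 → J4
Makespan calculation:
  J2: M1 done=11, M2 done=30
  J3: M1 done=24, M2 done=44
  J1: M1 done=43, M2 done=57
  J4: M1 done=58, M2 done=60
= Sequence: J2 → J3 → J1 → J4, Makespan: 60


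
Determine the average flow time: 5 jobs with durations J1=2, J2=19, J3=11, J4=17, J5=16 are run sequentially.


Completion times:
  J1: completes at 2
  J2: completes at 21
  J3: completes at 32
  J4: completes at 49
  J5: completes at 65
Sum = 169
Average = 169/5
= 33.80


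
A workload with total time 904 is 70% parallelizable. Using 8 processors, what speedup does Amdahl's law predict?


Amdahl's law: T_p = T × ((1-p) + p/N)
= 904 × ((1-0.7) + 0.7/8)
= 904 × (0.30 + 0.0875)
= 904 × 0.3875
= 350.30
Speedup = 904/350.30
= 2.58×


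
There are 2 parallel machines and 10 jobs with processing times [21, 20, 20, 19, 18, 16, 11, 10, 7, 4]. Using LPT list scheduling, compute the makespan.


Jobs (LPT sorted): [21, 20, 20, 19, 18, 16, 11, 10, 7, 4]
Machines: 2
  J=21 → Machine 1 (load: 0+21=21)
  J=20 → Machine 2 (load: 0+20=20)
  J=20 → Machine 2 (load: 20+20=40)
  J=19 → Machine 1 (load: 21+19=40)
  J=18 → Machine 1 (load: 40+18=58)
  J=16 → Machine 2 (load: 40+16=56)
  J=11 → Machine 2 (load: 56+11=67)
  J=10 → Machine 1 (load: 58+10=68)
  J=7 → Machine 2 (load: 67+7=74)
  J=4 → Machine 1 (load: 68+4=72)
Machine loads: [72, 74]
Makespan = max = 74 time units


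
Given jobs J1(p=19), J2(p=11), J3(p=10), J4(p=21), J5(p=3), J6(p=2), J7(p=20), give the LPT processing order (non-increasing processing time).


LPT: sort by longest processing time first
  J4: p=21
  J7: p=20
  J1: p=19
  J2: p=11
  J3: p=10
  J5: p=3
  J6: p=2
Order: J4 → J7 → J1 → J2 → J3 → J5 → J6


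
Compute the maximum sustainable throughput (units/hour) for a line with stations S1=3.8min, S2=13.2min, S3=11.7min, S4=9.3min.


Bottleneck = longest station time
Station times: [3.8, 13.2, 11.7, 9.3]
Max = 13.2 min
Rate = 60 / 13.2
= 4.55 units/hour (bottleneck: 13.2min)


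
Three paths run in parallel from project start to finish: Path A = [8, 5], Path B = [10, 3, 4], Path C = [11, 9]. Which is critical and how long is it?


Path A: 8 + 5 = 13
Path B: 10 + 3 + 4 = 17
Path C: 11 + 9 = 20
Critical path = longest = max(13, 17, 20)
= 20 (Path C)


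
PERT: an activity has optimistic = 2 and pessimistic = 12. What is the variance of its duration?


σ² = ((p - o) / 6)² = (p - o)² / 36
= (12 - 2)² / 36
= 10² / 36
= 100 / 36
= 2.7778


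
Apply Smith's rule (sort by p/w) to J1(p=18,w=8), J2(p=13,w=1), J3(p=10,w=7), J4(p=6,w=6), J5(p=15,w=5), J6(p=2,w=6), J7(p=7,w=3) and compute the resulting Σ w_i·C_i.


WSPT order (by p/w): J6 → J4 → J3 → J1 → J7 → J5 → J2
  J6: C=2, w·C=6×2=12
  J4: C=8, w·C=6×8=48
  J3: C=18, w·C=7×18=126
  J1: C=36, w·C=8×36=288
  J7: C=43, w·C=3×43=129
  J5: C=58, w·C=5×58=290
  J2: C=71, w·C=1×71=71
Σ w·C = 964
= 964


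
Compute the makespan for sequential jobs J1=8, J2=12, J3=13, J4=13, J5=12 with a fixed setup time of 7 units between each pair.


Makespan = Σ processing + (n-1) × setup
= (8 + 12 + 13 + 13 + 12) + (5-1)×7
= 58 + 28
= 86 time units


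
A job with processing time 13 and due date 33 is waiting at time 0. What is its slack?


Slack = due - current_time - processing
= 33 - 0 - 13
= 20


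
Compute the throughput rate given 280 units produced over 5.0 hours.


Throughput = units / time
= 280 / 5.0
= 56.0 units/hour


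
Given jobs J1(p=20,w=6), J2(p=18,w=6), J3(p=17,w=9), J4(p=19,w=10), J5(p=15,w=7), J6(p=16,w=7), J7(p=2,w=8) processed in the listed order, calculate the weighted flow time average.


Completion times:
  J1: C=20, w×C=6×20=120
  J2: C=38, w×C=6×38=228
  J3: C=55, w×C=9×55=495
  J4: C=74, w×C=10×74=740
  J5: C=89, w×C=7×89=623
  J6: C=105, w×C=7×105=735
  J7: C=107, w×C=8×107=856
Sum w×C = 3797
Sum w = 53
Weighted avg = 3797/53
= 71.64
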